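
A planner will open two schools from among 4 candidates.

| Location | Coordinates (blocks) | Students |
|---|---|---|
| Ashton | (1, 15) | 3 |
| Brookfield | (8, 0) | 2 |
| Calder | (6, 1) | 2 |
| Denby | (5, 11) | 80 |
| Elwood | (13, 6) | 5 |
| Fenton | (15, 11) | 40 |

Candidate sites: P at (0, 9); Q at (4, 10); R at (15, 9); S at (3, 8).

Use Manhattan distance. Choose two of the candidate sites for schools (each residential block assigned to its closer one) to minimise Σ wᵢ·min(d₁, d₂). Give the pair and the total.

{Q, R}, total 339

Evaluate every pair (each demand assigned to the nearer of the two):
  {Q, R}: total = 339
  {R, S}: total = 578
  {P, R}: total = 746
  {Q, S}: total = 770
  {P, Q}: total = 776
  {P, S}: total = 1127
Best pair: {Q, R} with total 339.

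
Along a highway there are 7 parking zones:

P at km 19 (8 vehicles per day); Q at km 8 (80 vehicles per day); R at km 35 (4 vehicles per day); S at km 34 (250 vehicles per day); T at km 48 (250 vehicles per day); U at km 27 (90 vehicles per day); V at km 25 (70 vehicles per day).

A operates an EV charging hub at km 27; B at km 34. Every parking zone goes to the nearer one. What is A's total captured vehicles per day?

The indifferent point is the midpoint (27+34)/2 = 30.5; parking zones left of it (closer to A at 27) go to A, those right go to B.
  Q at 8 (w=80) → A
  P at 19 (w=8) → A
  V at 25 (w=70) → A
  U at 27 (w=90) → A
  S at 34 (w=250) → B
  R at 35 (w=4) → B
  T at 48 (w=250) → B
A captures 248; B captures 504.

248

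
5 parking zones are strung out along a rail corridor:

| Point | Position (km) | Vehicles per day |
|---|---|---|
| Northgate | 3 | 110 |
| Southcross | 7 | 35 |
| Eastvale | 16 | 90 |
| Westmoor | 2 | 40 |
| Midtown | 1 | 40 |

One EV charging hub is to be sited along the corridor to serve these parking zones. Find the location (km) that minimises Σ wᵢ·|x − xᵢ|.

For a sum of weighted absolute distances on a line, the optimum is the weighted median (not the mean). Total weight W = 315; half-weight = 157.5.
Sort by position and accumulate weight:
  km 1 (Midtown, w=40) → cum 40
  km 2 (Westmoor, w=40) → cum 80
  km 3 (Northgate, w=110) → cum 190  ≥ 157.5 → median here
  km 7 (Southcross, w=35) → cum 225
  km 16 (Eastvale, w=90) → cum 315
Optimal location: km 3.

x = 3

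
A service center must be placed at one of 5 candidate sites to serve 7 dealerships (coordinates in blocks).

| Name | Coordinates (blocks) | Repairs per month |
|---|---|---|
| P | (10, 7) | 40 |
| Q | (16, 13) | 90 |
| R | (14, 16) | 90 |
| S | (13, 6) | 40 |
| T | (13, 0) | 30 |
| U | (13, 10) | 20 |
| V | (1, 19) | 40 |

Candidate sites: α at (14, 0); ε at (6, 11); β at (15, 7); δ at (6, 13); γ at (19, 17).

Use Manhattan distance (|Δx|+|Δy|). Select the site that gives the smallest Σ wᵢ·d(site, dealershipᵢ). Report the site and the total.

Total weighted distance at each candidate:
  α (14, 0): total = 5040
  ε (6, 11): total = 4270
  β (15, 7): total = 3260
  δ (6, 13): total = 4090
  γ (19, 17): total = 4360
Minimum is at β with total 3260 blocks.

β, total 3260 blocks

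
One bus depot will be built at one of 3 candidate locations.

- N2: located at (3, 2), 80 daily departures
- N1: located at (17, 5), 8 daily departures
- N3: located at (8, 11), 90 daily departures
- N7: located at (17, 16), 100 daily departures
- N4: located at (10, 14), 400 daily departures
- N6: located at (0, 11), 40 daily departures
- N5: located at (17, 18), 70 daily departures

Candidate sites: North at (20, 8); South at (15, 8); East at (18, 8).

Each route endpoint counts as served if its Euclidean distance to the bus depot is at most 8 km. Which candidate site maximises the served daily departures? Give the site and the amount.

Coverage radius r = 8 km; a point is covered iff (Δx)²+(Δy)² ≤ 8² = 64.
  North (20, 8): covers {N1} → 8
  South (15, 8): covers {N1, N3, N4} → 498
  East (18, 8): covers {N1} → 8
Maximum coverage at South: 498 daily departures.

South, covering 498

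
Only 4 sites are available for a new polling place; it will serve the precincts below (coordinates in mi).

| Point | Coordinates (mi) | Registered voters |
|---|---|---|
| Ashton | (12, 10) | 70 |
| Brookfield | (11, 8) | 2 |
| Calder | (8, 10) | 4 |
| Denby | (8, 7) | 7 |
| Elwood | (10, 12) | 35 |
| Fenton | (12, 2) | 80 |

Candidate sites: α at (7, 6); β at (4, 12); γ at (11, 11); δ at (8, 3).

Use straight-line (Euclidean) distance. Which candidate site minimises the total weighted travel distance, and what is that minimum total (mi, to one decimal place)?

Total weighted distance at each candidate:
  α (7, 6): total = 1230.6
  β (4, 12): total = 1890.6
  γ (11, 11): total = 926.6
  δ (8, 3): total = 1284.6
Minimum is at γ with total 926.6 mi.

γ, total 926.6 mi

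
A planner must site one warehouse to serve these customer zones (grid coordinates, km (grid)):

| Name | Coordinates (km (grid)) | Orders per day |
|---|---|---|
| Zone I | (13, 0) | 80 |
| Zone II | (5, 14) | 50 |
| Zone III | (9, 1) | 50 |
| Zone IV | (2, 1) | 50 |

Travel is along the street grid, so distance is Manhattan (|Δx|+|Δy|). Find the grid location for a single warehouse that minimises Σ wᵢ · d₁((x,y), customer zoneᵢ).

Manhattan distance separates: Σwᵢ(|x−xᵢ|+|y−yᵢ|) = Σwᵢ|x−xᵢ| + Σwᵢ|y−yᵢ|, so x and y are optimised independently as 1-D weighted medians.
Total weight W = 230; half = 115.
x-coordinate, sorted with cumulative weight:
  x=2 (Zone IV, w=50) cum 50
  x=5 (Zone II, w=50) cum 100
  x=9 (Zone III, w=50) cum 150  ← median
  x=13 (Zone I, w=80) cum 230
⇒ x* = 9
y-coordinate, sorted with cumulative weight:
  y=0 (Zone I, w=80) cum 80
  y=1 (Zone III, w=50) cum 130  ← median
  y=1 (Zone IV, w=50) cum 180
  y=14 (Zone II, w=50) cum 230
⇒ y* = 1

(9, 1)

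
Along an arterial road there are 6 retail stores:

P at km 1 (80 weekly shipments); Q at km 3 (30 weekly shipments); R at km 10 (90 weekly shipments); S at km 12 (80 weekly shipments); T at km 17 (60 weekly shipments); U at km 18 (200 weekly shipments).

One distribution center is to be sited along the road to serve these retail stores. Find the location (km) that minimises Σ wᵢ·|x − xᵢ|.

x = 12

For a sum of weighted absolute distances on a line, the optimum is the weighted median (not the mean). Total weight W = 540; half-weight = 270.
Sort by position and accumulate weight:
  km 1 (P, w=80) → cum 80
  km 3 (Q, w=30) → cum 110
  km 10 (R, w=90) → cum 200
  km 12 (S, w=80) → cum 280  ≥ 270 → median here
  km 17 (T, w=60) → cum 340
  km 18 (U, w=200) → cum 540
Optimal location: km 12.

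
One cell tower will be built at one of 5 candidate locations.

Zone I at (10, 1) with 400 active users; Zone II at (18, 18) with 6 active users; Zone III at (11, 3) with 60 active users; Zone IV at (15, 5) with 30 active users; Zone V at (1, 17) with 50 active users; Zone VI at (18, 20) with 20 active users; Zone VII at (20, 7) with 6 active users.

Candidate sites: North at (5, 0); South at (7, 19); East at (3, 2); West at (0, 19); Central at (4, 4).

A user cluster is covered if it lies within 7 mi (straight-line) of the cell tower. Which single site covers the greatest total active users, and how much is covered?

North, covering 460

Coverage radius r = 7 mi; a point is covered iff (Δx)²+(Δy)² ≤ 7² = 49.
  North (5, 0): covers {Zone I, Zone III} → 460
  South (7, 19): covers {Zone V} → 50
  East (3, 2): covers {none} → 0
  West (0, 19): covers {Zone V} → 50
  Central (4, 4): covers {Zone I} → 400
Maximum coverage at North: 460 active users.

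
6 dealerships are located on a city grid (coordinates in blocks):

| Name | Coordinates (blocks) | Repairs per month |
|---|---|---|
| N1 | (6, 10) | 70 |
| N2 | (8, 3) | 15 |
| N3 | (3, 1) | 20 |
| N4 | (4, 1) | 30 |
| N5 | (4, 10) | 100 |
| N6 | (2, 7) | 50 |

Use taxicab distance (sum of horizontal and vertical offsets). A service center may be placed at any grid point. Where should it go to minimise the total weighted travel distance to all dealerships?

(4, 10)

Manhattan distance separates: Σwᵢ(|x−xᵢ|+|y−yᵢ|) = Σwᵢ|x−xᵢ| + Σwᵢ|y−yᵢ|, so x and y are optimised independently as 1-D weighted medians.
Total weight W = 285; half = 142.5.
x-coordinate, sorted with cumulative weight:
  x=2 (N6, w=50) cum 50
  x=3 (N3, w=20) cum 70
  x=4 (N4, w=30) cum 100
  x=4 (N5, w=100) cum 200  ← median
  x=6 (N1, w=70) cum 270
  x=8 (N2, w=15) cum 285
⇒ x* = 4
y-coordinate, sorted with cumulative weight:
  y=1 (N3, w=20) cum 20
  y=1 (N4, w=30) cum 50
  y=3 (N2, w=15) cum 65
  y=7 (N6, w=50) cum 115
  y=10 (N1, w=70) cum 185  ← median
  y=10 (N5, w=100) cum 285
⇒ y* = 10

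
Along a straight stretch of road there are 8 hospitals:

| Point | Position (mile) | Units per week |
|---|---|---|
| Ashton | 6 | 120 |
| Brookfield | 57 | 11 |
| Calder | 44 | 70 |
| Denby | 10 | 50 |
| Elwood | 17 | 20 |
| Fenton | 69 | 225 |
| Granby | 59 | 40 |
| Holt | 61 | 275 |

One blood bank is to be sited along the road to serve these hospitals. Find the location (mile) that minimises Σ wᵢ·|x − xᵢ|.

x = 61

For a sum of weighted absolute distances on a line, the optimum is the weighted median (not the mean). Total weight W = 811; half-weight = 405.5.
Sort by position and accumulate weight:
  mile 6 (Ashton, w=120) → cum 120
  mile 10 (Denby, w=50) → cum 170
  mile 17 (Elwood, w=20) → cum 190
  mile 44 (Calder, w=70) → cum 260
  mile 57 (Brookfield, w=11) → cum 271
  mile 59 (Granby, w=40) → cum 311
  mile 61 (Holt, w=275) → cum 586  ≥ 405.5 → median here
  mile 69 (Fenton, w=225) → cum 811
Optimal location: mile 61.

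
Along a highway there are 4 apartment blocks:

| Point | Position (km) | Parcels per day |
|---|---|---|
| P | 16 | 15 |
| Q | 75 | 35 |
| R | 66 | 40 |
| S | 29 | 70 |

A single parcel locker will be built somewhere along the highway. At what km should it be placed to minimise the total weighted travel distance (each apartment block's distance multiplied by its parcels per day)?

For a sum of weighted absolute distances on a line, the optimum is the weighted median (not the mean). Total weight W = 160; half-weight = 80.
Sort by position and accumulate weight:
  km 16 (P, w=15) → cum 15
  km 29 (S, w=70) → cum 85  ≥ 80 → median here
  km 66 (R, w=40) → cum 125
  km 75 (Q, w=35) → cum 160
Optimal location: km 29.

x = 29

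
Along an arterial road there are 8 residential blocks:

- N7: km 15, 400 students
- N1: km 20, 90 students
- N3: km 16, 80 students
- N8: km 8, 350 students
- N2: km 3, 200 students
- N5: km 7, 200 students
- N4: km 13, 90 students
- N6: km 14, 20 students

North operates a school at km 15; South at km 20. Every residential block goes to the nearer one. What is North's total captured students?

1340

The indifferent point is the midpoint (15+20)/2 = 17.5; residential blocks left of it (closer to North at 15) go to North, those right go to South.
  N2 at 3 (w=200) → North
  N5 at 7 (w=200) → North
  N8 at 8 (w=350) → North
  N4 at 13 (w=90) → North
  N6 at 14 (w=20) → North
  N7 at 15 (w=400) → North
  N3 at 16 (w=80) → North
  N1 at 20 (w=90) → South
North captures 1340; South captures 90.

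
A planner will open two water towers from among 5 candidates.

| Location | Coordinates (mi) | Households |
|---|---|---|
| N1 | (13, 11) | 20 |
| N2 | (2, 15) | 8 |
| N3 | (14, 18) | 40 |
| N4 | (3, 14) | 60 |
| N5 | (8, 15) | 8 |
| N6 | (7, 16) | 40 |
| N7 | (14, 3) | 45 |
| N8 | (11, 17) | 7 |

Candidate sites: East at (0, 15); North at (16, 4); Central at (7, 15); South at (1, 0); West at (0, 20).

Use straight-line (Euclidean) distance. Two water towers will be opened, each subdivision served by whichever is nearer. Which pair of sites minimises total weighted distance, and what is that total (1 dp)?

{North, Central}, total 916.2

Evaluate every pair (each demand assigned to the nearer of the two):
  {North, Central}: total = 916.2
  {East, Central}: total = 1359.1
  {Central, South}: total = 1415.9
  {Central, West}: total = 1440.7
  {East, North}: total = 1449.5
  {North, West}: total = 1742.0
  {East, South}: total = 2076.0
  {East, West}: total = 2298.3
  {South, West}: total = 2405.6
  {North, South}: total = 2593.7
Best pair: {North, Central} with total 916.2.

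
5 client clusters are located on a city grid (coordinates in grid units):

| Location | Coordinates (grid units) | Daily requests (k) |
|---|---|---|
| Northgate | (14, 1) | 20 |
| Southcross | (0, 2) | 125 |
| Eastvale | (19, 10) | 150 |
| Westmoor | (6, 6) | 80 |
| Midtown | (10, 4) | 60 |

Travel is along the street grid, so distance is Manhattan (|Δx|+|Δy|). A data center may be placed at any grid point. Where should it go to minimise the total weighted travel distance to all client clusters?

(10, 6)

Manhattan distance separates: Σwᵢ(|x−xᵢ|+|y−yᵢ|) = Σwᵢ|x−xᵢ| + Σwᵢ|y−yᵢ|, so x and y are optimised independently as 1-D weighted medians.
Total weight W = 435; half = 217.5.
x-coordinate, sorted with cumulative weight:
  x=0 (Southcross, w=125) cum 125
  x=6 (Westmoor, w=80) cum 205
  x=10 (Midtown, w=60) cum 265  ← median
  x=14 (Northgate, w=20) cum 285
  x=19 (Eastvale, w=150) cum 435
⇒ x* = 10
y-coordinate, sorted with cumulative weight:
  y=1 (Northgate, w=20) cum 20
  y=2 (Southcross, w=125) cum 145
  y=4 (Midtown, w=60) cum 205
  y=6 (Westmoor, w=80) cum 285  ← median
  y=10 (Eastvale, w=150) cum 435
⇒ y* = 6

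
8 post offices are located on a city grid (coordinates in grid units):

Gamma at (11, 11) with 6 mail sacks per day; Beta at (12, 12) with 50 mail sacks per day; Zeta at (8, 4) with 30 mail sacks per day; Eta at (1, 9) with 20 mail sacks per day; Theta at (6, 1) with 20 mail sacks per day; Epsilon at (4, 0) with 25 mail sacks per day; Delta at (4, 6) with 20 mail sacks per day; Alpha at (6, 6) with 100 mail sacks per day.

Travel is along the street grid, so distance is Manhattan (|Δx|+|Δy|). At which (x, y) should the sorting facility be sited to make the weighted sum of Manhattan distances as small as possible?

(6, 6)

Manhattan distance separates: Σwᵢ(|x−xᵢ|+|y−yᵢ|) = Σwᵢ|x−xᵢ| + Σwᵢ|y−yᵢ|, so x and y are optimised independently as 1-D weighted medians.
Total weight W = 271; half = 135.5.
x-coordinate, sorted with cumulative weight:
  x=1 (Eta, w=20) cum 20
  x=4 (Epsilon, w=25) cum 45
  x=4 (Delta, w=20) cum 65
  x=6 (Theta, w=20) cum 85
  x=6 (Alpha, w=100) cum 185  ← median
  x=8 (Zeta, w=30) cum 215
  x=11 (Gamma, w=6) cum 221
  x=12 (Beta, w=50) cum 271
⇒ x* = 6
y-coordinate, sorted with cumulative weight:
  y=0 (Epsilon, w=25) cum 25
  y=1 (Theta, w=20) cum 45
  y=4 (Zeta, w=30) cum 75
  y=6 (Delta, w=20) cum 95
  y=6 (Alpha, w=100) cum 195  ← median
  y=9 (Eta, w=20) cum 215
  y=11 (Gamma, w=6) cum 221
  y=12 (Beta, w=50) cum 271
⇒ y* = 6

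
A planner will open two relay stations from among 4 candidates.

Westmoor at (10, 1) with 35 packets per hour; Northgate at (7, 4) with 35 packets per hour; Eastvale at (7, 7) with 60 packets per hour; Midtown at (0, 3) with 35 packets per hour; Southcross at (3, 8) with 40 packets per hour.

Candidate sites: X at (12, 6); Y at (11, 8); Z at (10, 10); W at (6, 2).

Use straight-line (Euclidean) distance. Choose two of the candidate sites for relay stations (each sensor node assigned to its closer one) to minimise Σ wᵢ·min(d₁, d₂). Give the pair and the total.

{Y, W}, total 951.2

Evaluate every pair (each demand assigned to the nearer of the two):
  {Y, W}: total = 951.2
  {Z, W}: total = 958.4
  {X, W}: total = 1009.7
  {X, Z}: total = 1350.0
  {X, Y}: total = 1367.3
  {Y, Z}: total = 1407.0
Best pair: {Y, W} with total 951.2.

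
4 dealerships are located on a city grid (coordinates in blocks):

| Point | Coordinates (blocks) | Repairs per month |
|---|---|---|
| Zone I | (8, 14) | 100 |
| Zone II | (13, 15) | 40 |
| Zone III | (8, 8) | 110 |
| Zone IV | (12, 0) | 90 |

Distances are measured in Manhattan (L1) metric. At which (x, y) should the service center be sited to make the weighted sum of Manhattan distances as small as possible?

(8, 8)

Manhattan distance separates: Σwᵢ(|x−xᵢ|+|y−yᵢ|) = Σwᵢ|x−xᵢ| + Σwᵢ|y−yᵢ|, so x and y are optimised independently as 1-D weighted medians.
Total weight W = 340; half = 170.
x-coordinate, sorted with cumulative weight:
  x=8 (Zone I, w=100) cum 100
  x=8 (Zone III, w=110) cum 210  ← median
  x=12 (Zone IV, w=90) cum 300
  x=13 (Zone II, w=40) cum 340
⇒ x* = 8
y-coordinate, sorted with cumulative weight:
  y=0 (Zone IV, w=90) cum 90
  y=8 (Zone III, w=110) cum 200  ← median
  y=14 (Zone I, w=100) cum 300
  y=15 (Zone II, w=40) cum 340
⇒ y* = 8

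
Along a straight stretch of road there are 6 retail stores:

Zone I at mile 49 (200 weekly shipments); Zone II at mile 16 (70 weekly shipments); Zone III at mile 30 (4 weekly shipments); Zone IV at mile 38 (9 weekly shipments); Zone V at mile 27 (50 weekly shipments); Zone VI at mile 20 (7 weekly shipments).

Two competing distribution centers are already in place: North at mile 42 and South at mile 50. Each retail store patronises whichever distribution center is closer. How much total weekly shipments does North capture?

140

The indifferent point is the midpoint (42+50)/2 = 46; retail stores left of it (closer to North at 42) go to North, those right go to South.
  Zone II at 16 (w=70) → North
  Zone VI at 20 (w=7) → North
  Zone V at 27 (w=50) → North
  Zone III at 30 (w=4) → North
  Zone IV at 38 (w=9) → North
  Zone I at 49 (w=200) → South
North captures 140; South captures 200.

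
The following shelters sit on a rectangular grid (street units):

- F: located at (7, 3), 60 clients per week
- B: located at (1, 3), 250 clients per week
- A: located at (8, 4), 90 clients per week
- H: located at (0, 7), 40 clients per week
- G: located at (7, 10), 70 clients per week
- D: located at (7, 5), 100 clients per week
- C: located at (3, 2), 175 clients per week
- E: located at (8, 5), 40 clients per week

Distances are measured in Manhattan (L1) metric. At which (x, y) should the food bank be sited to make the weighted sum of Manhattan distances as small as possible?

Manhattan distance separates: Σwᵢ(|x−xᵢ|+|y−yᵢ|) = Σwᵢ|x−xᵢ| + Σwᵢ|y−yᵢ|, so x and y are optimised independently as 1-D weighted medians.
Total weight W = 825; half = 412.5.
x-coordinate, sorted with cumulative weight:
  x=0 (H, w=40) cum 40
  x=1 (B, w=250) cum 290
  x=3 (C, w=175) cum 465  ← median
  x=7 (F, w=60) cum 525
  x=7 (G, w=70) cum 595
  x=7 (D, w=100) cum 695
  x=8 (A, w=90) cum 785
  x=8 (E, w=40) cum 825
⇒ x* = 3
y-coordinate, sorted with cumulative weight:
  y=2 (C, w=175) cum 175
  y=3 (F, w=60) cum 235
  y=3 (B, w=250) cum 485  ← median
  y=4 (A, w=90) cum 575
  y=5 (D, w=100) cum 675
  y=5 (E, w=40) cum 715
  y=7 (H, w=40) cum 755
  y=10 (G, w=70) cum 825
⇒ y* = 3

(3, 3)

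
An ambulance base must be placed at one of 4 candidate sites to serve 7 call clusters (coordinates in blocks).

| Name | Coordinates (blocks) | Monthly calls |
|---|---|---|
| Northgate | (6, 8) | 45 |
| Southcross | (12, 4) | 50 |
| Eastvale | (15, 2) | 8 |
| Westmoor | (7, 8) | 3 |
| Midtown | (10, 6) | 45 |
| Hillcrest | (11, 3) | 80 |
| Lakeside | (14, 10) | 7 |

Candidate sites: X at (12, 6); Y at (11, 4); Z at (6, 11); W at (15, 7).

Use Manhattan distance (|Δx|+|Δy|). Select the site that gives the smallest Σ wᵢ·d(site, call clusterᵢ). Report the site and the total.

Total weighted distance at each candidate:
  X (12, 6): total = 989
  Y (11, 4): total = 805
  Z (6, 11): total = 2449
  W (15, 7): total = 1755
Minimum is at Y with total 805 blocks.

Y, total 805 blocks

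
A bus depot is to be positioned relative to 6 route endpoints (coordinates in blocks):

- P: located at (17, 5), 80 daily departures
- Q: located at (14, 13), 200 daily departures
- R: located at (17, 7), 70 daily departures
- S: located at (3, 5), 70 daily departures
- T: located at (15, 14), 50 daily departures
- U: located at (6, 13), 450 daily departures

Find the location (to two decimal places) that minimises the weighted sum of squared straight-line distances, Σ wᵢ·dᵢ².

The minimiser of Σwᵢ‖p−pᵢ‖² is the weighted centroid p* = (Σwᵢpᵢ)/(Σwᵢ).
Σwᵢ = 920.
Σwᵢxᵢ = 80·17 + 200·14 + 70·17 + 70·3 + 50·15 + 450·6 = 9010.
Σwᵢyᵢ = 80·5 + 200·13 + 70·7 + 70·5 + 50·14 + 450·13 = 10390.
x* = 9010/920 = 9.79, y* = 10390/920 = 11.29.

(9.79, 11.29)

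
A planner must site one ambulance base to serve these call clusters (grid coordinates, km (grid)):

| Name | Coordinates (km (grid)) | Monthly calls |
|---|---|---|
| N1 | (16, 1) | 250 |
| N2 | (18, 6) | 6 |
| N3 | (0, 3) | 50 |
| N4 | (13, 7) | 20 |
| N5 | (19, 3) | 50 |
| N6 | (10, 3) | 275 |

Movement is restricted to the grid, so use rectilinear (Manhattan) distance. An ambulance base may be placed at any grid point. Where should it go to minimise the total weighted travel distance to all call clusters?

Manhattan distance separates: Σwᵢ(|x−xᵢ|+|y−yᵢ|) = Σwᵢ|x−xᵢ| + Σwᵢ|y−yᵢ|, so x and y are optimised independently as 1-D weighted medians.
Total weight W = 651; half = 325.5.
x-coordinate, sorted with cumulative weight:
  x=0 (N3, w=50) cum 50
  x=10 (N6, w=275) cum 325
  x=13 (N4, w=20) cum 345  ← median
  x=16 (N1, w=250) cum 595
  x=18 (N2, w=6) cum 601
  x=19 (N5, w=50) cum 651
⇒ x* = 13
y-coordinate, sorted with cumulative weight:
  y=1 (N1, w=250) cum 250
  y=3 (N3, w=50) cum 300
  y=3 (N5, w=50) cum 350  ← median
  y=3 (N6, w=275) cum 625
  y=6 (N2, w=6) cum 631
  y=7 (N4, w=20) cum 651
⇒ y* = 3

(13, 3)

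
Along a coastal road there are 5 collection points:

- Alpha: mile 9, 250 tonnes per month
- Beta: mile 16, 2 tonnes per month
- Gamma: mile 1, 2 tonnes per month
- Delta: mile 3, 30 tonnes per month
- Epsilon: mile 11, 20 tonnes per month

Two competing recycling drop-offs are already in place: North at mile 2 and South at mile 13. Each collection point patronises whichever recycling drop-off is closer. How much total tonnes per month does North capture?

The indifferent point is the midpoint (2+13)/2 = 7.5; collection points left of it (closer to North at 2) go to North, those right go to South.
  Gamma at 1 (w=2) → North
  Delta at 3 (w=30) → North
  Alpha at 9 (w=250) → South
  Epsilon at 11 (w=20) → South
  Beta at 16 (w=2) → South
North captures 32; South captures 272.

32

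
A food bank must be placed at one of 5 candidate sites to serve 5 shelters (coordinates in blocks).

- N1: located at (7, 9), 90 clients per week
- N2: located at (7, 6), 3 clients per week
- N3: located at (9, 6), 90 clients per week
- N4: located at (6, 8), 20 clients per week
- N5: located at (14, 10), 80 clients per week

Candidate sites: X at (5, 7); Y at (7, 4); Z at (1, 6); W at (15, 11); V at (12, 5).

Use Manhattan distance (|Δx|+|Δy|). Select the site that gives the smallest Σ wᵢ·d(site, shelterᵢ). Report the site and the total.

Total weighted distance at each candidate:
  X (5, 7): total = 1819
  Y (7, 4): total = 1956
  Z (1, 6): total = 3048
  W (15, 11): total = 2329
  V (12, 5): total = 1928
Minimum is at X with total 1819 blocks.

X, total 1819 blocks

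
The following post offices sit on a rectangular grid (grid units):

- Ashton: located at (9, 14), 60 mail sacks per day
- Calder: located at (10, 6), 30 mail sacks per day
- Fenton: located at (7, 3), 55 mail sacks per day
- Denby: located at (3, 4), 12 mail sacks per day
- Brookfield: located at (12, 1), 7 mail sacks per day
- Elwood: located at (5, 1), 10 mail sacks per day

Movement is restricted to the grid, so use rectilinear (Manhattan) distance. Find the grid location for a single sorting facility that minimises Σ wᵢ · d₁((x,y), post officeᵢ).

(9, 6)

Manhattan distance separates: Σwᵢ(|x−xᵢ|+|y−yᵢ|) = Σwᵢ|x−xᵢ| + Σwᵢ|y−yᵢ|, so x and y are optimised independently as 1-D weighted medians.
Total weight W = 174; half = 87.
x-coordinate, sorted with cumulative weight:
  x=3 (Denby, w=12) cum 12
  x=5 (Elwood, w=10) cum 22
  x=7 (Fenton, w=55) cum 77
  x=9 (Ashton, w=60) cum 137  ← median
  x=10 (Calder, w=30) cum 167
  x=12 (Brookfield, w=7) cum 174
⇒ x* = 9
y-coordinate, sorted with cumulative weight:
  y=1 (Brookfield, w=7) cum 7
  y=1 (Elwood, w=10) cum 17
  y=3 (Fenton, w=55) cum 72
  y=4 (Denby, w=12) cum 84
  y=6 (Calder, w=30) cum 114  ← median
  y=14 (Ashton, w=60) cum 174
⇒ y* = 6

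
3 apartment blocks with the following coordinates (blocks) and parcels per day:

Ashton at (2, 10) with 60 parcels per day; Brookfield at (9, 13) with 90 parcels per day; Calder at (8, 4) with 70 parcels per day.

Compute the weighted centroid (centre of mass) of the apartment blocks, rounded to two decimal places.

The minimiser of Σwᵢ‖p−pᵢ‖² is the weighted centroid p* = (Σwᵢpᵢ)/(Σwᵢ).
Σwᵢ = 220.
Σwᵢxᵢ = 60·2 + 90·9 + 70·8 = 1490.
Σwᵢyᵢ = 60·10 + 90·13 + 70·4 = 2050.
x* = 1490/220 = 6.77, y* = 2050/220 = 9.32.

(6.77, 9.32)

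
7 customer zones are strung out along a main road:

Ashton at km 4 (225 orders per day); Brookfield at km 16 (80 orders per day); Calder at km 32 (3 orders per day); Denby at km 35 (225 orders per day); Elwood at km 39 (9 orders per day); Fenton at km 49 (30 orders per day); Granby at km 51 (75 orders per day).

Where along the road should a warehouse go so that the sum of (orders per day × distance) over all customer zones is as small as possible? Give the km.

x = 35

For a sum of weighted absolute distances on a line, the optimum is the weighted median (not the mean). Total weight W = 647; half-weight = 323.5.
Sort by position and accumulate weight:
  km 4 (Ashton, w=225) → cum 225
  km 16 (Brookfield, w=80) → cum 305
  km 32 (Calder, w=3) → cum 308
  km 35 (Denby, w=225) → cum 533  ≥ 323.5 → median here
  km 39 (Elwood, w=9) → cum 542
  km 49 (Fenton, w=30) → cum 572
  km 51 (Granby, w=75) → cum 647
Optimal location: km 35.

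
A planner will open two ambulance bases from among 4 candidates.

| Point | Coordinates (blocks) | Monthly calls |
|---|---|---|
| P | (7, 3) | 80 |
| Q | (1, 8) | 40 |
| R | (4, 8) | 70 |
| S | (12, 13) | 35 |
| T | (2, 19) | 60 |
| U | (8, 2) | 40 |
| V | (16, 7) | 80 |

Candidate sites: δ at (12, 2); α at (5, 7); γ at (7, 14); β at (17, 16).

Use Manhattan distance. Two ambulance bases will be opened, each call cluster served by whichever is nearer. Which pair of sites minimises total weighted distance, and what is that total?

{α, γ}, total 2830

Evaluate every pair (each demand assigned to the nearer of the two):
  {α, γ}: total = 2830
  {δ, α}: total = 2985
  {α, β}: total = 3120
  {δ, γ}: total = 3280
  {γ, β}: total = 4120
  {δ, β}: total = 4380
Best pair: {α, γ} with total 2830.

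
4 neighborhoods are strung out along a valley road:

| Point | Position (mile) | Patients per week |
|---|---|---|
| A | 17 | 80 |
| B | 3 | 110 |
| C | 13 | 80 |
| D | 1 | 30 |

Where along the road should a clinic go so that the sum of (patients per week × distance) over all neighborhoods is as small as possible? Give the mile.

For a sum of weighted absolute distances on a line, the optimum is the weighted median (not the mean). Total weight W = 300; half-weight = 150.
Sort by position and accumulate weight:
  mile 1 (D, w=30) → cum 30
  mile 3 (B, w=110) → cum 140
  mile 13 (C, w=80) → cum 220  ≥ 150 → median here
  mile 17 (A, w=80) → cum 300
Optimal location: mile 13.

x = 13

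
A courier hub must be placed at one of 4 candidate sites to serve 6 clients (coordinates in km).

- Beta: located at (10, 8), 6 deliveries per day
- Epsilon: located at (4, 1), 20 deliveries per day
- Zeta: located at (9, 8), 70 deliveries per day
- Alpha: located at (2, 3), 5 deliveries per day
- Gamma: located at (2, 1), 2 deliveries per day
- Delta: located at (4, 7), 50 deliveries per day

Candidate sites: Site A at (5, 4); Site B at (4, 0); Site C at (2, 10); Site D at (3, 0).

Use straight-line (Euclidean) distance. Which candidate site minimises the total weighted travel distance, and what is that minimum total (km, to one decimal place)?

Total weighted distance at each candidate:
  Site A (5, 4): total = 680.1
  Site B (4, 0): total = 1112.9
  Site C (2, 10): total = 976.8
  Site D (3, 0): total = 1164.3
Minimum is at Site A with total 680.1 km.

Site A, total 680.1 km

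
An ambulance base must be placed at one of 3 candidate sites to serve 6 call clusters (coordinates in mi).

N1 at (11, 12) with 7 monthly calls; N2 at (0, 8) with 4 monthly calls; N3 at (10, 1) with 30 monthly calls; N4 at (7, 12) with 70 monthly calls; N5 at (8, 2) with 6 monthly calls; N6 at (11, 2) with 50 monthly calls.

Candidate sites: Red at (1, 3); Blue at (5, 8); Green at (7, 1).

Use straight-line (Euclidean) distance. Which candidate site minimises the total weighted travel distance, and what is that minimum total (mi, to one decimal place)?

Blue, total 1106.1 mi

Total weighted distance at each candidate:
  Red (1, 3): total = 1693.2
  Blue (5, 8): total = 1106.1
  Green (7, 1): total = 1196.2
Minimum is at Blue with total 1106.1 mi.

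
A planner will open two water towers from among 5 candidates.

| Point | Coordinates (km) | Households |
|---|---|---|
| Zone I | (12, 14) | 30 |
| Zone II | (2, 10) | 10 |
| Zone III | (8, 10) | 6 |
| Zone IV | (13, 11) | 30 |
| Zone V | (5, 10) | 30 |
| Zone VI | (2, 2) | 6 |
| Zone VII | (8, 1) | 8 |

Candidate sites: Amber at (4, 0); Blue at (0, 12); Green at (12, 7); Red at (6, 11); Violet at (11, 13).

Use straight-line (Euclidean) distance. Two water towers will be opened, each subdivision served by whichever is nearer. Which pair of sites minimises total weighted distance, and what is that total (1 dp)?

{Red, Violet}, total 365.0

Evaluate every pair (each demand assigned to the nearer of the two):
  {Red, Violet}: total = 365.0
  {Amber, Violet}: total = 498.8
  {Blue, Violet}: total = 502.7
  {Green, Red}: total = 538.8
  {Amber, Red}: total = 558.3
  {Green, Violet}: total = 573.6
  {Blue, Red}: total = 636.1
  {Blue, Green}: total = 672.4
  {Amber, Green}: total = 744.1
  {Amber, Blue}: total = 1045.4
Best pair: {Red, Violet} with total 365.0.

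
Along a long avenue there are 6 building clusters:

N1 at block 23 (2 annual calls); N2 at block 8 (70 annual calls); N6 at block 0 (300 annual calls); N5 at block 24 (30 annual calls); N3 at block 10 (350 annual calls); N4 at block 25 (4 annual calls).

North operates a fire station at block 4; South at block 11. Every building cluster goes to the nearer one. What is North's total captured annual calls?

The indifferent point is the midpoint (4+11)/2 = 7.5; building clusters left of it (closer to North at 4) go to North, those right go to South.
  N6 at 0 (w=300) → North
  N2 at 8 (w=70) → South
  N3 at 10 (w=350) → South
  N1 at 23 (w=2) → South
  N5 at 24 (w=30) → South
  N4 at 25 (w=4) → South
North captures 300; South captures 456.

300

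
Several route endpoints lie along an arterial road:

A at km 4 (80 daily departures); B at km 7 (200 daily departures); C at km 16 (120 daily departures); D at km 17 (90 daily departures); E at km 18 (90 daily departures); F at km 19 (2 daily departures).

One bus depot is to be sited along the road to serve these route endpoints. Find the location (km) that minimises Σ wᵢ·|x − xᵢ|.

x = 16

For a sum of weighted absolute distances on a line, the optimum is the weighted median (not the mean). Total weight W = 582; half-weight = 291.
Sort by position and accumulate weight:
  km 4 (A, w=80) → cum 80
  km 7 (B, w=200) → cum 280
  km 16 (C, w=120) → cum 400  ≥ 291 → median here
  km 17 (D, w=90) → cum 490
  km 18 (E, w=90) → cum 580
  km 19 (F, w=2) → cum 582
Optimal location: km 16.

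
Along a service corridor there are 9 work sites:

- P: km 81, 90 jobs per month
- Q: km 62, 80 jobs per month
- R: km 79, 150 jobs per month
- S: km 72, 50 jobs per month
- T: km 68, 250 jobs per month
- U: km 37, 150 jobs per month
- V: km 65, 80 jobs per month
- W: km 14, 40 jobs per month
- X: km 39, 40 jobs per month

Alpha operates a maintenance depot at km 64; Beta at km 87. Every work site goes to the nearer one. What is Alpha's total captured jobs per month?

690

The indifferent point is the midpoint (64+87)/2 = 75.5; work sites left of it (closer to Alpha at 64) go to Alpha, those right go to Beta.
  W at 14 (w=40) → Alpha
  U at 37 (w=150) → Alpha
  X at 39 (w=40) → Alpha
  Q at 62 (w=80) → Alpha
  V at 65 (w=80) → Alpha
  T at 68 (w=250) → Alpha
  S at 72 (w=50) → Alpha
  R at 79 (w=150) → Beta
  P at 81 (w=90) → Beta
Alpha captures 690; Beta captures 240.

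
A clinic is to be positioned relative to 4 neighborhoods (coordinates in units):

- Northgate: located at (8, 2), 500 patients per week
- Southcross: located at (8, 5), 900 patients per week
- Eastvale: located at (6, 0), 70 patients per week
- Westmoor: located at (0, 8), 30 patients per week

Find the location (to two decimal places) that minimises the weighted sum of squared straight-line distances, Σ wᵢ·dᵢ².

(7.75, 3.83)

The minimiser of Σwᵢ‖p−pᵢ‖² is the weighted centroid p* = (Σwᵢpᵢ)/(Σwᵢ).
Σwᵢ = 1500.
Σwᵢxᵢ = 500·8 + 900·8 + 70·6 + 30·0 = 11620.
Σwᵢyᵢ = 500·2 + 900·5 + 70·0 + 30·8 = 5740.
x* = 11620/1500 = 7.75, y* = 5740/1500 = 3.83.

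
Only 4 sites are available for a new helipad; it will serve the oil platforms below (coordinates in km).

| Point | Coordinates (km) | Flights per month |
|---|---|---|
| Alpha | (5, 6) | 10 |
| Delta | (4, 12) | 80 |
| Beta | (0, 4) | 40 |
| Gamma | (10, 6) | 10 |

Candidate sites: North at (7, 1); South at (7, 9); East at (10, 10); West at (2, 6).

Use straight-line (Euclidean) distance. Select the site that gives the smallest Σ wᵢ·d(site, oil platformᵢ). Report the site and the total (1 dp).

Total weighted distance at each candidate:
  North (7, 1): total = 1328.9
  South (7, 9): total = 762.0
  East (10, 10): total = 1076.5
  West (2, 6): total = 729.1
Minimum is at West with total 729.1 km.

West, total 729.1 km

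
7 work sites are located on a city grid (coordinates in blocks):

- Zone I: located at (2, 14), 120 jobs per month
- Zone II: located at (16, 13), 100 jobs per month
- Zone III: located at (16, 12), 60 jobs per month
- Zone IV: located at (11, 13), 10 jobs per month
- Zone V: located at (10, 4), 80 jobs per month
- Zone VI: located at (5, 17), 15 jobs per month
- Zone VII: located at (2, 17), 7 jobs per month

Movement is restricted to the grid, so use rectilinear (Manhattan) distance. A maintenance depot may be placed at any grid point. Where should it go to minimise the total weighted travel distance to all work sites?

Manhattan distance separates: Σwᵢ(|x−xᵢ|+|y−yᵢ|) = Σwᵢ|x−xᵢ| + Σwᵢ|y−yᵢ|, so x and y are optimised independently as 1-D weighted medians.
Total weight W = 392; half = 196.
x-coordinate, sorted with cumulative weight:
  x=2 (Zone I, w=120) cum 120
  x=2 (Zone VII, w=7) cum 127
  x=5 (Zone VI, w=15) cum 142
  x=10 (Zone V, w=80) cum 222  ← median
  x=11 (Zone IV, w=10) cum 232
  x=16 (Zone II, w=100) cum 332
  x=16 (Zone III, w=60) cum 392
⇒ x* = 10
y-coordinate, sorted with cumulative weight:
  y=4 (Zone V, w=80) cum 80
  y=12 (Zone III, w=60) cum 140
  y=13 (Zone II, w=100) cum 240  ← median
  y=13 (Zone IV, w=10) cum 250
  y=14 (Zone I, w=120) cum 370
  y=17 (Zone VI, w=15) cum 385
  y=17 (Zone VII, w=7) cum 392
⇒ y* = 13

(10, 13)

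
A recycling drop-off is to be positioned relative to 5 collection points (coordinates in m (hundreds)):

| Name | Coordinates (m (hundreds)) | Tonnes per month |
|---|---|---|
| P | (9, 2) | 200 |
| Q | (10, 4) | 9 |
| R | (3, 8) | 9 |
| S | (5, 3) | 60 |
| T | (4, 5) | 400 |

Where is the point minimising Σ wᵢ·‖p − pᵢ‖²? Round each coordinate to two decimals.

The minimiser of Σwᵢ‖p−pᵢ‖² is the weighted centroid p* = (Σwᵢpᵢ)/(Σwᵢ).
Σwᵢ = 678.
Σwᵢxᵢ = 200·9 + 9·10 + 9·3 + 60·5 + 400·4 = 3817.
Σwᵢyᵢ = 200·2 + 9·4 + 9·8 + 60·3 + 400·5 = 2688.
x* = 3817/678 = 5.63, y* = 2688/678 = 3.96.

(5.63, 3.96)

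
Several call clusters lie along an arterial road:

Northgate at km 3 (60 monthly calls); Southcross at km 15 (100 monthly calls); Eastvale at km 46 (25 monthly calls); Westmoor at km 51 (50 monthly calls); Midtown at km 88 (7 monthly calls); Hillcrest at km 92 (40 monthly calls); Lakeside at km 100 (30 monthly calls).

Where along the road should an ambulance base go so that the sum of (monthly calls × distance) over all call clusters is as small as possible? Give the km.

x = 15

For a sum of weighted absolute distances on a line, the optimum is the weighted median (not the mean). Total weight W = 312; half-weight = 156.
Sort by position and accumulate weight:
  km 3 (Northgate, w=60) → cum 60
  km 15 (Southcross, w=100) → cum 160  ≥ 156 → median here
  km 46 (Eastvale, w=25) → cum 185
  km 51 (Westmoor, w=50) → cum 235
  km 88 (Midtown, w=7) → cum 242
  km 92 (Hillcrest, w=40) → cum 282
  km 100 (Lakeside, w=30) → cum 312
Optimal location: km 15.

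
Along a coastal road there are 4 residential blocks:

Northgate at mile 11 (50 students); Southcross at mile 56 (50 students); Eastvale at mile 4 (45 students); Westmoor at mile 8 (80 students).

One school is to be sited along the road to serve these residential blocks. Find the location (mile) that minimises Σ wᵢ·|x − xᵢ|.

x = 8

For a sum of weighted absolute distances on a line, the optimum is the weighted median (not the mean). Total weight W = 225; half-weight = 112.5.
Sort by position and accumulate weight:
  mile 4 (Eastvale, w=45) → cum 45
  mile 8 (Westmoor, w=80) → cum 125  ≥ 112.5 → median here
  mile 11 (Northgate, w=50) → cum 175
  mile 56 (Southcross, w=50) → cum 225
Optimal location: mile 8.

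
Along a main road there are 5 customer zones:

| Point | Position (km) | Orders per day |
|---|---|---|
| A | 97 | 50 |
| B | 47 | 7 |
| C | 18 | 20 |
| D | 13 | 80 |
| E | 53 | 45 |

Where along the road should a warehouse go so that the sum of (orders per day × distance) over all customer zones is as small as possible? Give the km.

For a sum of weighted absolute distances on a line, the optimum is the weighted median (not the mean). Total weight W = 202; half-weight = 101.
Sort by position and accumulate weight:
  km 13 (D, w=80) → cum 80
  km 18 (C, w=20) → cum 100
  km 47 (B, w=7) → cum 107  ≥ 101 → median here
  km 53 (E, w=45) → cum 152
  km 97 (A, w=50) → cum 202
Optimal location: km 47.

x = 47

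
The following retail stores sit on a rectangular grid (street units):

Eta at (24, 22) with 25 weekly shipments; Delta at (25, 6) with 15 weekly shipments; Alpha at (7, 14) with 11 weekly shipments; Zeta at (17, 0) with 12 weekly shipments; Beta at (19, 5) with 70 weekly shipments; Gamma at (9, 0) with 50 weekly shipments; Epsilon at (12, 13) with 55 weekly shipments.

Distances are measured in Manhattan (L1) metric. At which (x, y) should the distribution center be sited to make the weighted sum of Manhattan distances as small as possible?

(17, 5)

Manhattan distance separates: Σwᵢ(|x−xᵢ|+|y−yᵢ|) = Σwᵢ|x−xᵢ| + Σwᵢ|y−yᵢ|, so x and y are optimised independently as 1-D weighted medians.
Total weight W = 238; half = 119.
x-coordinate, sorted with cumulative weight:
  x=7 (Alpha, w=11) cum 11
  x=9 (Gamma, w=50) cum 61
  x=12 (Epsilon, w=55) cum 116
  x=17 (Zeta, w=12) cum 128  ← median
  x=19 (Beta, w=70) cum 198
  x=24 (Eta, w=25) cum 223
  x=25 (Delta, w=15) cum 238
⇒ x* = 17
y-coordinate, sorted with cumulative weight:
  y=0 (Zeta, w=12) cum 12
  y=0 (Gamma, w=50) cum 62
  y=5 (Beta, w=70) cum 132  ← median
  y=6 (Delta, w=15) cum 147
  y=13 (Epsilon, w=55) cum 202
  y=14 (Alpha, w=11) cum 213
  y=22 (Eta, w=25) cum 238
⇒ y* = 5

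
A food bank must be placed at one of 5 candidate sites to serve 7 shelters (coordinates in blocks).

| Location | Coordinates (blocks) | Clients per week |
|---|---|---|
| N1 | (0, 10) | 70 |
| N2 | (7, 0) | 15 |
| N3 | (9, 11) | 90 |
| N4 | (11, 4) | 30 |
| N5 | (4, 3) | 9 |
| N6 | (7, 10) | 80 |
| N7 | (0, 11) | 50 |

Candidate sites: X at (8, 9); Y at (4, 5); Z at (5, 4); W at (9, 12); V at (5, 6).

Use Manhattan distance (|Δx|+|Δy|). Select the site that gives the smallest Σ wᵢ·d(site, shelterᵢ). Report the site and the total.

Total weighted distance at each candidate:
  X (8, 9): total = 2040
  Y (4, 5): total = 3138
  Z (5, 4): total = 3288
  W (9, 12): total = 2316
  V (5, 6): total = 2816
Minimum is at X with total 2040 blocks.

X, total 2040 blocks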